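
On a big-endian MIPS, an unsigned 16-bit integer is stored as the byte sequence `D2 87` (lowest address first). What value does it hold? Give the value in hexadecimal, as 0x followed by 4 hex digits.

Big-endian stores the most-significant byte at the lowest address.
The bytes are already most-significant first: 0xD287.

0xD287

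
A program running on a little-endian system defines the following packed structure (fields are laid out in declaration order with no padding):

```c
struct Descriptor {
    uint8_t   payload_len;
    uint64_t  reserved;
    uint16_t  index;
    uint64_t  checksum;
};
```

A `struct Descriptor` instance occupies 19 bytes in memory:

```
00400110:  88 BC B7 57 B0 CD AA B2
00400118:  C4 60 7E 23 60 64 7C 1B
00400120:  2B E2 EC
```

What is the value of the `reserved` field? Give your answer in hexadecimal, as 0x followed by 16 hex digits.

`reserved` follows `payload_len` (1 byte), so it starts at byte offset 1 and occupies 8 bytes.
Bytes at offsets 1..8: BC B7 57 B0 CD AA B2 C4.
Little-endian stores the least-significant byte at the lowest address.
Reassemble most-significant byte first: C4 B2 AA CD B0 57 B7 BC → 0xC4B2AACDB057B7BC.

0xC4B2AACDB057B7BC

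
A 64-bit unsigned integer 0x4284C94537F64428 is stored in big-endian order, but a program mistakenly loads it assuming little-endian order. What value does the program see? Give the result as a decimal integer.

2901714777187910722

Stored big-endian, the bytes at ascending addresses are 42 84 C9 45 37 F6 44 28.
Read back as little-endian, the first byte is least significant, giving 0x2844F63745C98442.
0x2844F63745C98442 = 2901714777187910722.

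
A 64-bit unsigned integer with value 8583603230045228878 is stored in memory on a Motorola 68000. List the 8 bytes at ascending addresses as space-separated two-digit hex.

77 1F 15 A8 EB BD CF 4E

8583603230045228878 in hexadecimal, padded to 64 bits, is 0x771F15A8EBBDCF4E.
Split into bytes (most-significant first): 77 1F 15 A8 EB BD CF 4E.
Big-endian stores the most-significant byte at the lowest address.
So the memory order matches the most-significant-first order: 77 1F 15 A8 EB BD CF 4E.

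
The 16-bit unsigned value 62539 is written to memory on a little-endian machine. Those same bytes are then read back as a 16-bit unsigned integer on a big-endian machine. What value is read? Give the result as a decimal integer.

19444

62539 in 16-bit hexadecimal is 0xF44B.
Stored little-endian, the bytes at ascending addresses are 4B F4.
Read back as big-endian, the last byte is least significant, giving 0x4BF4.
0x4BF4 = 19444.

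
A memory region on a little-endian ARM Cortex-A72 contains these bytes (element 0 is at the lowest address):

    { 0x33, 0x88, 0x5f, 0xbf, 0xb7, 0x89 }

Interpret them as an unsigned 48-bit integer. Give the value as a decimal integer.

151422282729523

Little-endian: lowest address holds the least-significant byte.
Reassemble most-significant byte first: 89 B7 BF 5F 88 33 → 0x89B7BF5F8833.
0x89B7BF5F8833 = 151422282729523.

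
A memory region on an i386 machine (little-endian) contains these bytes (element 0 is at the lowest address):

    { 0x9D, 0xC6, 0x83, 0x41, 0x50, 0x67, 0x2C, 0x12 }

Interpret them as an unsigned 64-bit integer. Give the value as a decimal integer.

1309535186052171421

Little-endian stores the least-significant byte at the lowest address.
Reassemble most-significant byte first: 12 2C 67 50 41 83 C6 9D → 0x122C67504183C69D.
0x122C67504183C69D = 1309535186052171421.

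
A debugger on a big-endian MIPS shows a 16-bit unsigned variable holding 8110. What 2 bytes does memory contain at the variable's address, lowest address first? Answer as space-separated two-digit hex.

8110 in hexadecimal, padded to 16 bits, is 0x1FAE.
Split into bytes (most-significant first): 1F AE.
Big-endian stores the most-significant byte at the lowest address.
So the memory order matches the most-significant-first order: 1F AE.

1F AE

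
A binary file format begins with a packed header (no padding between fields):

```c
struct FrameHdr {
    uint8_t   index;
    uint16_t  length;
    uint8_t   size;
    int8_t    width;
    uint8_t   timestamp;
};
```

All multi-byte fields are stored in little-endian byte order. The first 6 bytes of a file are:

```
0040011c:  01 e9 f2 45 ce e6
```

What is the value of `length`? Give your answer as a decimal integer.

`length` follows `index` (1 byte), so it starts at byte offset 1 and occupies 2 bytes.
Bytes at offsets 1..2: E9 F2.
Little-endian stores the least-significant byte at the lowest address.
Reassemble most-significant byte first: F2 E9 → 0xF2E9.
0xF2E9 = 62185.

62185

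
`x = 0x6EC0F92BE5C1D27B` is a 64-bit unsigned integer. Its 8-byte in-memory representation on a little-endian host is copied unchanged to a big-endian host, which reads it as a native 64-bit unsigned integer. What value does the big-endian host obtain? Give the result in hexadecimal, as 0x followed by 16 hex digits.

0x7BD2C1E52BF9C06E

Stored little-endian, the bytes at ascending addresses are 7B D2 C1 E5 2B F9 C0 6E.
Read back as big-endian, the last byte is least significant, giving 0x7BD2C1E52BF9C06E.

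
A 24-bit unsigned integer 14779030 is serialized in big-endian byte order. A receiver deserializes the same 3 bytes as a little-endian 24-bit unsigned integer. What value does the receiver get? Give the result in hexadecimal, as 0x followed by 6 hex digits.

0x9682E1

14779030 in 24-bit hexadecimal is 0xE18296.
Stored big-endian, the bytes at ascending addresses are E1 82 96.
Read back as little-endian, the first byte is least significant, giving 0x9682E1.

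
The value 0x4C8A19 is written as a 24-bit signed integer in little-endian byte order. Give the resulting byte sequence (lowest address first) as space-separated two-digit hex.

19 8A 4C

Split into bytes (most-significant first): 4C 8A 19.
Little-endian stores the least-significant byte at the lowest address.
So at ascending addresses the bytes are 19 8A 4C.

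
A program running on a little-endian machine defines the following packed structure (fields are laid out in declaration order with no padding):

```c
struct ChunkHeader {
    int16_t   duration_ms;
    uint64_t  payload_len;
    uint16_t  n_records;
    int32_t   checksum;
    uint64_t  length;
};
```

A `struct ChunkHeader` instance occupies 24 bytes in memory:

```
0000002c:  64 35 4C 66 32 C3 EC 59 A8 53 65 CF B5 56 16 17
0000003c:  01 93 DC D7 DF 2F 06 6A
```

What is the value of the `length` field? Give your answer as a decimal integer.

`length` follows `duration_ms` (2 B), `payload_len` (8 B), `n_records` (2 B), `checksum` (4 B), so it starts at offset 2 + 8 + 2 + 4 = 16 and occupies 8 bytes.
Bytes at offsets 16..23: 01 93 DC D7 DF 2F 06 6A.
Little-endian: lowest address holds the least-significant byte.
Reassemble most-significant byte first: 6A 06 2F DF D7 DC 93 01 → 0x6A062FDFD7DC9301.
0x6A062FDFD7DC9301 = 7639846456326394625.

7639846456326394625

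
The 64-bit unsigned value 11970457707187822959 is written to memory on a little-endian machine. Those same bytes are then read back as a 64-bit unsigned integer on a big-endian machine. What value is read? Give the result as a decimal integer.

8025912390809493414

11970457707187822959 in 64-bit hexadecimal is 0xA61F9BDCCBC4616F.
Stored little-endian, the bytes at ascending addresses are 6F 61 C4 CB DC 9B 1F A6.
Read back as big-endian, the last byte is least significant, giving 0x6F61C4CBDC9B1FA6.
0x6F61C4CBDC9B1FA6 = 8025912390809493414.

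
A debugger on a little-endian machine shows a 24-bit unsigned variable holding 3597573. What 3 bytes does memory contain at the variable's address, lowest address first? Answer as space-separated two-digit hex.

3597573 in hexadecimal, padded to 24 bits, is 0x36E505.
Split into bytes (most-significant first): 36 E5 05.
Little-endian: lowest address holds the least-significant byte.
So at ascending addresses the bytes are 05 E5 36.

05 E5 36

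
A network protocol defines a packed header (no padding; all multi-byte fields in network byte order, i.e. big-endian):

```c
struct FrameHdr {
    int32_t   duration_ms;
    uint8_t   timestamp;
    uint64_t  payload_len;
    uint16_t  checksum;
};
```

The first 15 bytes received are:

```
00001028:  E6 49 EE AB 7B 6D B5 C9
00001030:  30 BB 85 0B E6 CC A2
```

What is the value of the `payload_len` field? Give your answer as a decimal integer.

`payload_len` follows `duration_ms` (4 B), `timestamp` (1 B), so it starts at offset 4 + 1 = 5 and occupies 8 bytes.
Bytes at offsets 5..12: 6D B5 C9 30 BB 85 0B E6.
Big-endian: lowest address holds the most-significant byte.
The bytes are already most-significant first: 0x6DB5C930BB850BE6.
0x6DB5C930BB850BE6 = 7905445932060445670.

7905445932060445670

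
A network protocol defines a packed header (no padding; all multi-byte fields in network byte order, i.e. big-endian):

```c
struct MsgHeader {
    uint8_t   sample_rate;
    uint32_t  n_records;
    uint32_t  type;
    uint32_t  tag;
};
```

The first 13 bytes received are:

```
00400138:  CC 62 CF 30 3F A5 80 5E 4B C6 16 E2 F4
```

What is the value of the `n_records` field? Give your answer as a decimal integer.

`n_records` follows `sample_rate` (1 byte), so it starts at byte offset 1 and occupies 4 bytes.
Bytes at offsets 1..4: 62 CF 30 3F.
In big-endian order the high byte comes first in memory.
The bytes are already most-significant first: 0x62CF303F.
0x62CF303F = 1657745471.

1657745471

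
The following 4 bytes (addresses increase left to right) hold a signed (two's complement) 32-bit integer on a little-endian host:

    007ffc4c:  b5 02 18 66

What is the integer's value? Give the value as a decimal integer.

In little-endian order the low byte comes first in memory.
Reassemble most-significant byte first: 66 18 02 B5 → 0x661802B5.
0x661802B5 = 1712849589.

1712849589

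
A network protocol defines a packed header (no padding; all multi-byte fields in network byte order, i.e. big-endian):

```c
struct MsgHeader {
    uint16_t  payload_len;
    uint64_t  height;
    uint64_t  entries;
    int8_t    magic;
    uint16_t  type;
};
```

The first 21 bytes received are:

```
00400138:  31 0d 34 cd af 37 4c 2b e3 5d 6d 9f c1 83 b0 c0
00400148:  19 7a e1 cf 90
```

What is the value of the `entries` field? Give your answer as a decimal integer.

`entries` follows `payload_len` (2 B), `height` (8 B), so it starts at offset 2 + 8 = 10 and occupies 8 bytes.
Bytes at offsets 10..17: 6D 9F C1 83 B0 C0 19 7A.
In big-endian order the high byte comes first in memory.
The bytes are already most-significant first: 0x6D9FC183B0C0197A.
0x6D9FC183B0C0197A = 7899245042781395322.

7899245042781395322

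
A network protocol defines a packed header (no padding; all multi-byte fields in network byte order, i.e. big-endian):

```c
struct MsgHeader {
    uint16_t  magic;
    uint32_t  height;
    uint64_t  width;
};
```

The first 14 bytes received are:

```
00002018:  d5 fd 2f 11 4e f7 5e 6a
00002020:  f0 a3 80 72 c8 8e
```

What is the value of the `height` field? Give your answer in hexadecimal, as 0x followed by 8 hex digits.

`height` follows `magic` (2 bytes), so it starts at byte offset 2 and occupies 4 bytes.
Bytes at offsets 2..5: 2F 11 4E F7.
In big-endian order the high byte comes first in memory.
The bytes are already most-significant first: 0x2F114EF7.

0x2F114EF7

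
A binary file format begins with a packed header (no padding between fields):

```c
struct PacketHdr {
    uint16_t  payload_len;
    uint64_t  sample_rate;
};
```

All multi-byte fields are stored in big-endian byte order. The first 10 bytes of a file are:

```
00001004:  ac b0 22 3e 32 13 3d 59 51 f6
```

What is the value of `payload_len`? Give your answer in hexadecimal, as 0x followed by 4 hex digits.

`payload_len` is the first field, at byte offset 0, occupying 2 bytes.
Bytes at offsets 0..1: AC B0.
In big-endian order the high byte comes first in memory.
The bytes are already most-significant first: 0xACB0.

0xACB0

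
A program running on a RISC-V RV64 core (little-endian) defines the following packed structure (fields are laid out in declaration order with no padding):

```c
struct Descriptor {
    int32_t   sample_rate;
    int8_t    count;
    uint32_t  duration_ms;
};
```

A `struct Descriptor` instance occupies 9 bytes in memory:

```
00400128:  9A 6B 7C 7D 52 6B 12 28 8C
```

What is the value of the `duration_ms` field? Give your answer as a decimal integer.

2351436395

`duration_ms` follows `sample_rate` (4 B), `count` (1 B), so it starts at offset 4 + 1 = 5 and occupies 4 bytes.
Bytes at offsets 5..8: 6B 12 28 8C.
Little-endian: lowest address holds the least-significant byte.
Reassemble most-significant byte first: 8C 28 12 6B → 0x8C28126B.
0x8C28126B = 2351436395.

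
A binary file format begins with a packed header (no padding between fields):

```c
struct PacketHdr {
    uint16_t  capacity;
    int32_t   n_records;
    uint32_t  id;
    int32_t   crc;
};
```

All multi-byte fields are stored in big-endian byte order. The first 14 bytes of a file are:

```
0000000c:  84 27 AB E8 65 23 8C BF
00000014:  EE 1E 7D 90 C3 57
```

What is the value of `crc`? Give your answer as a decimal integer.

`crc` follows `capacity` (2 B), `n_records` (4 B), `id` (4 B), so it starts at offset 2 + 4 + 4 = 10 and occupies 4 bytes.
Bytes at offsets 10..13: 7D 90 C3 57.
Big-endian stores the most-significant byte at the lowest address.
The bytes are already most-significant first: 0x7D90C357.
0x7D90C357 = 2106639191.

2106639191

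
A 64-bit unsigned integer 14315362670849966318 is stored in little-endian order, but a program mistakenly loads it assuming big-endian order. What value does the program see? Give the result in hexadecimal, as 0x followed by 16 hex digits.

0xEE40E6CA8062AAC6

14315362670849966318 in 64-bit hexadecimal is 0xC6AA6280CAE640EE.
Stored little-endian, the bytes at ascending addresses are EE 40 E6 CA 80 62 AA C6.
Read back as big-endian, the last byte is least significant, giving 0xEE40E6CA8062AAC6.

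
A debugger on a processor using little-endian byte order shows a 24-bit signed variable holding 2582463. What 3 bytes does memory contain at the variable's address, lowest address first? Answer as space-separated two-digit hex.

2582463 in hexadecimal, padded to 24 bits, is 0x2767BF.
Split into bytes (most-significant first): 27 67 BF.
Little-endian stores the least-significant byte at the lowest address.
So at ascending addresses the bytes are BF 67 27.

BF 67 27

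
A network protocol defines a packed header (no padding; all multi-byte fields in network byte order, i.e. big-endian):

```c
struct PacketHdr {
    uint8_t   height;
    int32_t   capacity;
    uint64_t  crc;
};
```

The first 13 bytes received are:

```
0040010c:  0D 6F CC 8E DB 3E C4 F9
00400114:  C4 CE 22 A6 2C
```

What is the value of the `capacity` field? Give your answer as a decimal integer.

1875676891

`capacity` follows `height` (1 byte), so it starts at byte offset 1 and occupies 4 bytes.
Bytes at offsets 1..4: 6F CC 8E DB.
Big-endian stores the most-significant byte at the lowest address.
The bytes are already most-significant first: 0x6FCC8EDB.
0x6FCC8EDB = 1875676891.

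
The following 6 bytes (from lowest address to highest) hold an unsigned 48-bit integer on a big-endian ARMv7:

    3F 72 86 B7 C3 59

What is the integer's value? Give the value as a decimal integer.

69761119011673

In big-endian order the high byte comes first in memory.
The bytes are already most-significant first: 0x3F7286B7C359.
0x3F7286B7C359 = 69761119011673.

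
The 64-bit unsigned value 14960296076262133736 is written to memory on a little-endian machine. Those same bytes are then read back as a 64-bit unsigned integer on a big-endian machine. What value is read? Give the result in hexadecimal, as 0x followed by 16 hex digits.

0xE84F46B004A69DCF

14960296076262133736 in 64-bit hexadecimal is 0xCF9DA604B0464FE8.
Stored little-endian, the bytes at ascending addresses are E8 4F 46 B0 04 A6 9D CF.
Read back as big-endian, the last byte is least significant, giving 0xE84F46B004A69DCF.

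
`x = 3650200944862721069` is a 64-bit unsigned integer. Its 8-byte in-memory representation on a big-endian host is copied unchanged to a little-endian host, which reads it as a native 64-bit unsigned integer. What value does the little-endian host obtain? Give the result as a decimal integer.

3650200944862721069 in 64-bit hexadecimal is 0x32A81E6B7556742D.
Stored big-endian, the bytes at ascending addresses are 32 A8 1E 6B 75 56 74 2D.
Read back as little-endian, the first byte is least significant, giving 0x2D7456756B1EA832.
0x2D7456756B1EA832 = 3275337891313526834.

3275337891313526834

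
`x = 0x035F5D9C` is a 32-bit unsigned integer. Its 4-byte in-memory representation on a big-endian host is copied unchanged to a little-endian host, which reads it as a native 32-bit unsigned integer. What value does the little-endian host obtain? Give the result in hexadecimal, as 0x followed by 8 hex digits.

Stored big-endian, the bytes at ascending addresses are 03 5F 5D 9C.
Read back as little-endian, the first byte is least significant, giving 0x9C5D5F03.

0x9C5D5F03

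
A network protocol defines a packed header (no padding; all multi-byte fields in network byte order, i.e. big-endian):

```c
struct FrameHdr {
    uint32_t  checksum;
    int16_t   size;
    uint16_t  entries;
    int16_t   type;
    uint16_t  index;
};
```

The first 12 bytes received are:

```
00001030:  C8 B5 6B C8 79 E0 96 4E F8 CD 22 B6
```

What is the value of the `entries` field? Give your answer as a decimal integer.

38478

`entries` follows `checksum` (4 B), `size` (2 B), so it starts at offset 4 + 2 = 6 and occupies 2 bytes.
Bytes at offsets 6..7: 96 4E.
Big-endian: lowest address holds the most-significant byte.
The bytes are already most-significant first: 0x964E.
0x964E = 38478.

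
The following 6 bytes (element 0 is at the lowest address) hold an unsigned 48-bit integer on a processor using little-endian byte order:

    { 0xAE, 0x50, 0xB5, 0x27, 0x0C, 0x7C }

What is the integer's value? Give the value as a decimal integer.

136391647645870

Little-endian: lowest address holds the least-significant byte.
Reassemble most-significant byte first: 7C 0C 27 B5 50 AE → 0x7C0C27B550AE.
0x7C0C27B550AE = 136391647645870.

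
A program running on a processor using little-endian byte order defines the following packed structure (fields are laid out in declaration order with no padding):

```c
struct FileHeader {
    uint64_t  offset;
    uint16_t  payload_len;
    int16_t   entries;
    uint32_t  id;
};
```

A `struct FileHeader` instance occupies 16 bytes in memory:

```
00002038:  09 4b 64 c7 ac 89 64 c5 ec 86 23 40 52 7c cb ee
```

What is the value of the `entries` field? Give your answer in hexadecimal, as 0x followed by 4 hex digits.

0x4023

`entries` follows `offset` (8 B), `payload_len` (2 B), so it starts at offset 8 + 2 = 10 and occupies 2 bytes.
Bytes at offsets 10..11: 23 40.
Little-endian stores the least-significant byte at the lowest address.
Reassemble most-significant byte first: 40 23 → 0x4023.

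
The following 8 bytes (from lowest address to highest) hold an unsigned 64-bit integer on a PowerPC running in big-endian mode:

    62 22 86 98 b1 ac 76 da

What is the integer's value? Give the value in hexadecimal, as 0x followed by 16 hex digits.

0x62228698B1AC76DA

In big-endian order the high byte comes first in memory.
The bytes are already most-significant first: 0x62228698B1AC76DA.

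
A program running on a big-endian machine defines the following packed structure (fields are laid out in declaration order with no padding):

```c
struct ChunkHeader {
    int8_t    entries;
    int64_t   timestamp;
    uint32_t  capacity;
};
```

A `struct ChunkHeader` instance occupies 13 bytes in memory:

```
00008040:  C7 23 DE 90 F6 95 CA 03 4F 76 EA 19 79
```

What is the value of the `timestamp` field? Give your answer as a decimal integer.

`timestamp` follows `entries` (1 byte), so it starts at byte offset 1 and occupies 8 bytes.
Bytes at offsets 1..8: 23 DE 90 F6 95 CA 03 4F.
Big-endian: lowest address holds the most-significant byte.
The bytes are already most-significant first: 0x23DE90F695CA034F.
0x23DE90F695CA034F = 2584662624906642255.

2584662624906642255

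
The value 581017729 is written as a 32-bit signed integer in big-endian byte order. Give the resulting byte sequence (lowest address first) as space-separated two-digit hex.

22 A1 A0 81

581017729 in hexadecimal, padded to 32 bits, is 0x22A1A081.
Split into bytes (most-significant first): 22 A1 A0 81.
Big-endian stores the most-significant byte at the lowest address.
So the memory order matches the most-significant-first order: 22 A1 A0 81.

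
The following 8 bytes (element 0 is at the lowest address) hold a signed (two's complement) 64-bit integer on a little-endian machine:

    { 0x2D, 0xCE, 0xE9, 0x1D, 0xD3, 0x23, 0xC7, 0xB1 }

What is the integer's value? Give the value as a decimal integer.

In little-endian order the low byte comes first in memory.
Reassemble most-significant byte first: B1 C7 23 D3 1D E9 CE 2D → 0xB1C723D31DE9CE2D.
Top bit is set, so as a signed 64-bit value this is 0xB1C723D31DE9CE2D − 2^64 = -5636497018983952851.

-5636497018983952851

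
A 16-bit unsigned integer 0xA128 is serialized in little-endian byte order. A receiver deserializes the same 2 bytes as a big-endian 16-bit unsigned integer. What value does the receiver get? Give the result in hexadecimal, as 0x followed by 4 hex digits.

0x28A1

Stored little-endian, the bytes at ascending addresses are 28 A1.
Read back as big-endian, the last byte is least significant, giving 0x28A1.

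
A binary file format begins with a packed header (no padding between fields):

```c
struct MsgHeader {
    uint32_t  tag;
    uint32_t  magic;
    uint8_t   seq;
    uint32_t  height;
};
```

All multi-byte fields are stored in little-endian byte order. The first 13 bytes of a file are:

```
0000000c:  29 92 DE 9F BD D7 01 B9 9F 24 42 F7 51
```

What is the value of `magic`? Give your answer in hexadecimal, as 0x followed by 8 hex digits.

`magic` follows `tag` (4 bytes), so it starts at byte offset 4 and occupies 4 bytes.
Bytes at offsets 4..7: BD D7 01 B9.
In little-endian order the low byte comes first in memory.
Reassemble most-significant byte first: B9 01 D7 BD → 0xB901D7BD.

0xB901D7BD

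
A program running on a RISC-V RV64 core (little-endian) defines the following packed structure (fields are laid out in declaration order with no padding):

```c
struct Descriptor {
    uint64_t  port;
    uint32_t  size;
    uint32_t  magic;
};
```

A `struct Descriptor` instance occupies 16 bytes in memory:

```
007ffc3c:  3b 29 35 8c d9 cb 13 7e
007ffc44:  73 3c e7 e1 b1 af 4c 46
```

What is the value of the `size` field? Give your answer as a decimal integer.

3790027891

`size` follows `port` (8 bytes), so it starts at byte offset 8 and occupies 4 bytes.
Bytes at offsets 8..11: 73 3C E7 E1.
Little-endian: lowest address holds the least-significant byte.
Reassemble most-significant byte first: E1 E7 3C 73 → 0xE1E73C73.
0xE1E73C73 = 3790027891.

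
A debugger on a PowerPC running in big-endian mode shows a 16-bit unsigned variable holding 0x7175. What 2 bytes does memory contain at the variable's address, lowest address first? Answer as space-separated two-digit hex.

Split into bytes (most-significant first): 71 75.
Big-endian: lowest address holds the most-significant byte.
So the memory order matches the most-significant-first order: 71 75.

71 75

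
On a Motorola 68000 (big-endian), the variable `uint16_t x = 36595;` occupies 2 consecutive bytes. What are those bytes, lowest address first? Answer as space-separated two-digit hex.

36595 in hexadecimal, padded to 16 bits, is 0x8EF3.
Split into bytes (most-significant first): 8E F3.
Big-endian: lowest address holds the most-significant byte.
So the memory order matches the most-significant-first order: 8E F3.

8E F3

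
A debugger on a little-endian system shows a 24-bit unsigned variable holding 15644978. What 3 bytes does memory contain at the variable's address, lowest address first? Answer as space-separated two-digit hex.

15644978 in hexadecimal, padded to 24 bits, is 0xEEB932.
Split into bytes (most-significant first): EE B9 32.
Little-endian stores the least-significant byte at the lowest address.
So at ascending addresses the bytes are 32 B9 EE.

32 B9 EE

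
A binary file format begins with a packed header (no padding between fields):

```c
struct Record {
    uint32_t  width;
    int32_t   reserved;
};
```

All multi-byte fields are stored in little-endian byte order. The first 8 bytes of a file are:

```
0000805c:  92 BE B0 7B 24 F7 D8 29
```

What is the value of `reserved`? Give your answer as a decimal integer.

`reserved` follows `width` (4 bytes), so it starts at byte offset 4 and occupies 4 bytes.
Bytes at offsets 4..7: 24 F7 D8 29.
In little-endian order the low byte comes first in memory.
Reassemble most-significant byte first: 29 D8 F7 24 → 0x29D8F724.
0x29D8F724 = 702084900.

702084900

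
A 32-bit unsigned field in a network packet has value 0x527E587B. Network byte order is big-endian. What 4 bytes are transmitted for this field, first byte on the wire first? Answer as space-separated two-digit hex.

52 7E 58 7B

Split into bytes (most-significant first): 52 7E 58 7B.
In big-endian order the high byte comes first in memory.
So the memory order matches the most-significant-first order: 52 7E 58 7B.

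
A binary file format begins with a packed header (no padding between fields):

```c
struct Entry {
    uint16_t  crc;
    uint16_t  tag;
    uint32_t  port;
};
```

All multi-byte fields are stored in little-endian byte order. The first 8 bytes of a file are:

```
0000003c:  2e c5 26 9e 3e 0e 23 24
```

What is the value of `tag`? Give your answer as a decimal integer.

40486

`tag` follows `crc` (2 bytes), so it starts at byte offset 2 and occupies 2 bytes.
Bytes at offsets 2..3: 26 9E.
Little-endian stores the least-significant byte at the lowest address.
Reassemble most-significant byte first: 9E 26 → 0x9E26.
0x9E26 = 40486.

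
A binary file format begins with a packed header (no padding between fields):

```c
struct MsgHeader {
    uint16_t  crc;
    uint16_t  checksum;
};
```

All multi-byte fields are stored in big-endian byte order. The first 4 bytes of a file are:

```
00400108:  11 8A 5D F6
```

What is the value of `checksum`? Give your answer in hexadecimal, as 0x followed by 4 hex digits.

0x5DF6

`checksum` follows `crc` (2 bytes), so it starts at byte offset 2 and occupies 2 bytes.
Bytes at offsets 2..3: 5D F6.
Big-endian stores the most-significant byte at the lowest address.
The bytes are already most-significant first: 0x5DF6.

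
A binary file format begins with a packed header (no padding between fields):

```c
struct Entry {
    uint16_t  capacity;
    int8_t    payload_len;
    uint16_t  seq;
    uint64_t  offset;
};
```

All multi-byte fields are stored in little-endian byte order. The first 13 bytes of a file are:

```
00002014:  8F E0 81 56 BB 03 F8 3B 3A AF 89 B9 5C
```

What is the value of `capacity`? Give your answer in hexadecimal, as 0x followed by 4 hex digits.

0xE08F

`capacity` is the first field, at byte offset 0, occupying 2 bytes.
Bytes at offsets 0..1: 8F E0.
In little-endian order the low byte comes first in memory.
Reassemble most-significant byte first: E0 8F → 0xE08F.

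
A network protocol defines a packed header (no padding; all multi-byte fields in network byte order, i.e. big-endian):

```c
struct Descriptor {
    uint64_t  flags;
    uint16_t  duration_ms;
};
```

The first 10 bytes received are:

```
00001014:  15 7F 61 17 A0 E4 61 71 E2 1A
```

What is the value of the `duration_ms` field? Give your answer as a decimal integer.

`duration_ms` follows `flags` (8 bytes), so it starts at byte offset 8 and occupies 2 bytes.
Bytes at offsets 8..9: E2 1A.
In big-endian order the high byte comes first in memory.
The bytes are already most-significant first: 0xE21A.
0xE21A = 57882.

57882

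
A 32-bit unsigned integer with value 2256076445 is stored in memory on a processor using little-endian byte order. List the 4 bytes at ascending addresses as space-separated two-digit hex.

9D FE 78 86

2256076445 in hexadecimal, padded to 32 bits, is 0x8678FE9D.
Split into bytes (most-significant first): 86 78 FE 9D.
Little-endian: lowest address holds the least-significant byte.
So at ascending addresses the bytes are 9D FE 78 86.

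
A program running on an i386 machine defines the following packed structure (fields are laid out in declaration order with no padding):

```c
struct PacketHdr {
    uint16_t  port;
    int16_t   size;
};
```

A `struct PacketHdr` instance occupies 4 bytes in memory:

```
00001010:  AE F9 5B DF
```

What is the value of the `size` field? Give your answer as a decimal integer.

-8357

`size` follows `port` (2 bytes), so it starts at byte offset 2 and occupies 2 bytes.
Bytes at offsets 2..3: 5B DF.
In little-endian order the low byte comes first in memory.
Reassemble most-significant byte first: DF 5B → 0xDF5B.
Top bit is set, so as a signed 16-bit value this is 0xDF5B − 2^16 = -8357.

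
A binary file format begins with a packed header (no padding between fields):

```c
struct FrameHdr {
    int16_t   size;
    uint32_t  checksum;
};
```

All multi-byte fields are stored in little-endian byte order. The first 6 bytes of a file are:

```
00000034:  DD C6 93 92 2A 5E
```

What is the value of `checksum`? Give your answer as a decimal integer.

`checksum` follows `size` (2 bytes), so it starts at byte offset 2 and occupies 4 bytes.
Bytes at offsets 2..5: 93 92 2A 5E.
In little-endian order the low byte comes first in memory.
Reassemble most-significant byte first: 5E 2A 92 93 → 0x5E2A9293.
0x5E2A9293 = 1579848339.

1579848339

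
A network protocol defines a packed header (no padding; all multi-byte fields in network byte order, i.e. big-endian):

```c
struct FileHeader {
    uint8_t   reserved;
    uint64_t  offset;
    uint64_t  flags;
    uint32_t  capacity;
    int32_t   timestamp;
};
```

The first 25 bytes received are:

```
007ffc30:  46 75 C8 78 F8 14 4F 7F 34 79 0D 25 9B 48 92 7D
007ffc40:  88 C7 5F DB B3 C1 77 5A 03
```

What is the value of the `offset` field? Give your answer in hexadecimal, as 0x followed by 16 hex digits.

0x75C878F8144F7F34

`offset` follows `reserved` (1 byte), so it starts at byte offset 1 and occupies 8 bytes.
Bytes at offsets 1..8: 75 C8 78 F8 14 4F 7F 34.
In big-endian order the high byte comes first in memory.
The bytes are already most-significant first: 0x75C878F8144F7F34.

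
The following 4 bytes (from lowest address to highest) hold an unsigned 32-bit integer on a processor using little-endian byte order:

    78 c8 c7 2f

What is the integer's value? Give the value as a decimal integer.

801622136

Little-endian stores the least-significant byte at the lowest address.
Reassemble most-significant byte first: 2F C7 C8 78 → 0x2FC7C878.
0x2FC7C878 = 801622136.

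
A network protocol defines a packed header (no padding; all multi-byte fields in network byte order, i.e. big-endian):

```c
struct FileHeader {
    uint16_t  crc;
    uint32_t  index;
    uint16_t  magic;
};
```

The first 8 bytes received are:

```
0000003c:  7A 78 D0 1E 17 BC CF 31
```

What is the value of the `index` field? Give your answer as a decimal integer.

`index` follows `crc` (2 bytes), so it starts at byte offset 2 and occupies 4 bytes.
Bytes at offsets 2..5: D0 1E 17 BC.
Big-endian: lowest address holds the most-significant byte.
The bytes are already most-significant first: 0xD01E17BC.
0xD01E17BC = 3491633084.

3491633084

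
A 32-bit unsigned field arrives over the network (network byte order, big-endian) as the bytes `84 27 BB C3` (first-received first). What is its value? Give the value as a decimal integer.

2217196483

Big-endian: lowest address holds the most-significant byte.
The bytes are already most-significant first: 0x8427BBC3.
0x8427BBC3 = 2217196483.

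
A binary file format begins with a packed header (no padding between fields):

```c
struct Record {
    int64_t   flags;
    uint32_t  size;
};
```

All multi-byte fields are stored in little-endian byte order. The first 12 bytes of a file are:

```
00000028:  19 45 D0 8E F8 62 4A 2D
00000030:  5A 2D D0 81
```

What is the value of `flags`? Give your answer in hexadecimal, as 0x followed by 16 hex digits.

0x2D4A62F88ED04519

`flags` is the first field, at byte offset 0, occupying 8 bytes.
Bytes at offsets 0..7: 19 45 D0 8E F8 62 4A 2D.
In little-endian order the low byte comes first in memory.
Reassemble most-significant byte first: 2D 4A 62 F8 8E D0 45 19 → 0x2D4A62F88ED04519.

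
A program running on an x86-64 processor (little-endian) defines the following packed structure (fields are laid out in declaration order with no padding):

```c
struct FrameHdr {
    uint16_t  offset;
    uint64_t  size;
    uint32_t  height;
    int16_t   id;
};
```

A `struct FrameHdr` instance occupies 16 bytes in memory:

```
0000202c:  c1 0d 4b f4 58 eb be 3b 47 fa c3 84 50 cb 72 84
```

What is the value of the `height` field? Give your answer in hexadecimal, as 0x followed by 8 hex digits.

0xCB5084C3

`height` follows `offset` (2 B), `size` (8 B), so it starts at offset 2 + 8 = 10 and occupies 4 bytes.
Bytes at offsets 10..13: C3 84 50 CB.
Little-endian: lowest address holds the least-significant byte.
Reassemble most-significant byte first: CB 50 84 C3 → 0xCB5084C3.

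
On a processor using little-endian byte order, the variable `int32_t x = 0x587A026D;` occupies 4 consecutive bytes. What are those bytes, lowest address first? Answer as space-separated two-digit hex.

Split into bytes (most-significant first): 58 7A 02 6D.
Little-endian: lowest address holds the least-significant byte.
So at ascending addresses the bytes are 6D 02 7A 58.

6D 02 7A 58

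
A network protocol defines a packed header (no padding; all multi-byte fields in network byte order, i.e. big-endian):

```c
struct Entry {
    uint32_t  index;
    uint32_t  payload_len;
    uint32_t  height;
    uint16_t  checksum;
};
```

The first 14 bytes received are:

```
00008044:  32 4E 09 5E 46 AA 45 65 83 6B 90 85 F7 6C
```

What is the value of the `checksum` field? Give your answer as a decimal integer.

63340

`checksum` follows `index` (4 B), `payload_len` (4 B), `height` (4 B), so it starts at offset 4 + 4 + 4 = 12 and occupies 2 bytes.
Bytes at offsets 12..13: F7 6C.
Big-endian stores the most-significant byte at the lowest address.
The bytes are already most-significant first: 0xF76C.
0xF76C = 63340.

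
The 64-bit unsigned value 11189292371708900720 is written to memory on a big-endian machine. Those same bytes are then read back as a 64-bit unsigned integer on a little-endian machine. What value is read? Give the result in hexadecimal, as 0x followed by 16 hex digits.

11189292371708900720 in 64-bit hexadecimal is 0x9B485A20EFB27570.
Stored big-endian, the bytes at ascending addresses are 9B 48 5A 20 EF B2 75 70.
Read back as little-endian, the first byte is least significant, giving 0x7075B2EF205A489B.

0x7075B2EF205A489B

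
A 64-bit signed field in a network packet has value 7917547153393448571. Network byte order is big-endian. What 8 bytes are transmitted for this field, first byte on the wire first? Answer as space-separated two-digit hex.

6D E0 C7 2F E2 6B F6 7B

7917547153393448571 in hexadecimal, padded to 64 bits, is 0x6DE0C72FE26BF67B.
Split into bytes (most-significant first): 6D E0 C7 2F E2 6B F6 7B.
In big-endian order the high byte comes first in memory.
So the memory order matches the most-significant-first order: 6D E0 C7 2F E2 6B F6 7B.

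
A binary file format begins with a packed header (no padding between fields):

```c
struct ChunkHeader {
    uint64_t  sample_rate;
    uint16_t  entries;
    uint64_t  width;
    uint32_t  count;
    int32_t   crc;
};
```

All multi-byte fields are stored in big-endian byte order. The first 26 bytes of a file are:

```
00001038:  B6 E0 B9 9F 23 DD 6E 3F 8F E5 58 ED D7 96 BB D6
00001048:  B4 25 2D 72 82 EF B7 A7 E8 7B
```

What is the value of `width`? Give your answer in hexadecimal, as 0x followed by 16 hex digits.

`width` follows `sample_rate` (8 B), `entries` (2 B), so it starts at offset 8 + 2 = 10 and occupies 8 bytes.
Bytes at offsets 10..17: 58 ED D7 96 BB D6 B4 25.
Big-endian: lowest address holds the most-significant byte.
The bytes are already most-significant first: 0x58EDD796BBD6B425.

0x58EDD796BBD6B425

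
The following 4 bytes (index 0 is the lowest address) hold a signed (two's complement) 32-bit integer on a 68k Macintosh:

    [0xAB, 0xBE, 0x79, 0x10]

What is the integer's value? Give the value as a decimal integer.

-1413580528

Big-endian stores the most-significant byte at the lowest address.
The bytes are already most-significant first: 0xABBE7910.
Top bit is set, so as a signed 32-bit value this is 0xABBE7910 − 2^32 = -1413580528.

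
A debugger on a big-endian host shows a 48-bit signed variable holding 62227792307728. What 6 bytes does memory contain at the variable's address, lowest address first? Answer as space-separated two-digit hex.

38 98 89 74 A6 10

62227792307728 in hexadecimal, padded to 48 bits, is 0x38988974A610.
Split into bytes (most-significant first): 38 98 89 74 A6 10.
Big-endian: lowest address holds the most-significant byte.
So the memory order matches the most-significant-first order: 38 98 89 74 A6 10.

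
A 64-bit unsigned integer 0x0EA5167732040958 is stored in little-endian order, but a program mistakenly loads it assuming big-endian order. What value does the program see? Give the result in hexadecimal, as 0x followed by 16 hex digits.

Stored little-endian, the bytes at ascending addresses are 58 09 04 32 77 16 A5 0E.
Read back as big-endian, the last byte is least significant, giving 0x580904327716A50E.

0x580904327716A50E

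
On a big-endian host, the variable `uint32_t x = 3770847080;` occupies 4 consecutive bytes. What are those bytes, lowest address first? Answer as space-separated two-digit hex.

E0 C2 8F 68

3770847080 in hexadecimal, padded to 32 bits, is 0xE0C28F68.
Split into bytes (most-significant first): E0 C2 8F 68.
Big-endian stores the most-significant byte at the lowest address.
So the memory order matches the most-significant-first order: E0 C2 8F 68.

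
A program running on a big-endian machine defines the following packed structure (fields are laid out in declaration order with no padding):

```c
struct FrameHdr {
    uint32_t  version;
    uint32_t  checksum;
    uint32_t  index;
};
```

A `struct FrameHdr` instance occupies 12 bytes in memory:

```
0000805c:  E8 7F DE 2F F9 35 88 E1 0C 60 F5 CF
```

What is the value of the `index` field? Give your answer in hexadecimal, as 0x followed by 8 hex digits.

`index` follows `version` (4 B), `checksum` (4 B), so it starts at offset 4 + 4 = 8 and occupies 4 bytes.
Bytes at offsets 8..11: 0C 60 F5 CF.
In big-endian order the high byte comes first in memory.
The bytes are already most-significant first: 0x0C60F5CF.

0x0C60F5CF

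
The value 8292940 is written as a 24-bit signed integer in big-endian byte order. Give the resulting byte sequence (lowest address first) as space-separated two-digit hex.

8292940 in hexadecimal, padded to 24 bits, is 0x7E8A4C.
Split into bytes (most-significant first): 7E 8A 4C.
In big-endian order the high byte comes first in memory.
So the memory order matches the most-significant-first order: 7E 8A 4C.

7E 8A 4C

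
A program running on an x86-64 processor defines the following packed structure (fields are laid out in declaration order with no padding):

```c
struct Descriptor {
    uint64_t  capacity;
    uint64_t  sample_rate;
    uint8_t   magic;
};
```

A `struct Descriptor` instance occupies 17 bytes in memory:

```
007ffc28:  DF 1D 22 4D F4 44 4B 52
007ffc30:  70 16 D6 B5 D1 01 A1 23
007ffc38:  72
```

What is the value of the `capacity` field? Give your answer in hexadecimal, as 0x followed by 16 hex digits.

`capacity` is the first field, at byte offset 0, occupying 8 bytes.
Bytes at offsets 0..7: DF 1D 22 4D F4 44 4B 52.
In little-endian order the low byte comes first in memory.
Reassemble most-significant byte first: 52 4B 44 F4 4D 22 1D DF → 0x524B44F44D221DDF.

0x524B44F44D221DDF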